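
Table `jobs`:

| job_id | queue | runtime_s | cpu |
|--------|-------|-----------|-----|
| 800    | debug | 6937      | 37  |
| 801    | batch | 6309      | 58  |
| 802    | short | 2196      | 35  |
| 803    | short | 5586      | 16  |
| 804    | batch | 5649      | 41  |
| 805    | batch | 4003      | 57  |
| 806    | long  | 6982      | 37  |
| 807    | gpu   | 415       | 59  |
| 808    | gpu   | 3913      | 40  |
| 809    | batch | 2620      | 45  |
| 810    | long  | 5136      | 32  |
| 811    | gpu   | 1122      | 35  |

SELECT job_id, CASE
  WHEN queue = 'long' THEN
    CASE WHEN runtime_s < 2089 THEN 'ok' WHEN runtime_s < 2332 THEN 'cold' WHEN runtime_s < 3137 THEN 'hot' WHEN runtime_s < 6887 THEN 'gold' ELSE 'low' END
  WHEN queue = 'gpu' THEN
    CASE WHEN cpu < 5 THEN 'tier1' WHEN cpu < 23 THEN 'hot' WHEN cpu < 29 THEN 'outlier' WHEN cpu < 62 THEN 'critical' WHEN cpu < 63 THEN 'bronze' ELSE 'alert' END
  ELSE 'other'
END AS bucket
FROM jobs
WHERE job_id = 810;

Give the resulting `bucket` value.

gold

job_id = 810: queue=long, runtime_s=5136, cpu=32.
queue='long' → inner[runtime_s < 6887] → gold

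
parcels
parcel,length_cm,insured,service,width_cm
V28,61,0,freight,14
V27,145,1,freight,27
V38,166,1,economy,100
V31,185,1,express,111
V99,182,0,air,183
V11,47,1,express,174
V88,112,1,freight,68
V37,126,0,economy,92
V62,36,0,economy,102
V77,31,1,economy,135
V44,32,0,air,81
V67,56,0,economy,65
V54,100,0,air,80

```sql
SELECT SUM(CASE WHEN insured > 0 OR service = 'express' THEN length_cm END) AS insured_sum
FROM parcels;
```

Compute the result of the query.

686

parcel=V28: ✗
parcel=V27: ✓ → 145
parcel=V38: ✓ → 166
parcel=V31: ✓ → 185
parcel=V99: ✗
parcel=V11: ✓ → 47
parcel=V88: ✓ → 112
parcel=V37: ✗
parcel=V62: ✗
parcel=V77: ✓ → 31
parcel=V44: ✗
parcel=V67: ✗
parcel=V54: ✗
insured_sum = 145 + 166 + 185 + 47 + 112 + 31 = 686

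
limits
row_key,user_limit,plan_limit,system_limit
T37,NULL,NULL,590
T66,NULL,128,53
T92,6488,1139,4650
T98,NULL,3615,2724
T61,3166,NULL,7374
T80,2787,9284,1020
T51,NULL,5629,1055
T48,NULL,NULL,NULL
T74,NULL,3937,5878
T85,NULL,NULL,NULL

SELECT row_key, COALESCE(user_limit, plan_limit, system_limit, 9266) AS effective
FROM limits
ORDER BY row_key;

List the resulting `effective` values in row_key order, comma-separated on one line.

row_key=T37: user_limit=NULL, plan_limit=NULL, system_limit=590 → 590
row_key=T48: user_limit=NULL, plan_limit=NULL, system_limit=NULL, → literal 9266 → 9266
row_key=T51: user_limit=NULL, plan_limit=5629 → 5629
row_key=T61: user_limit=3166 → 3166
row_key=T66: user_limit=NULL, plan_limit=128 → 128
row_key=T74: user_limit=NULL, plan_limit=3937 → 3937
row_key=T80: user_limit=2787 → 2787
row_key=T85: user_limit=NULL, plan_limit=NULL, system_limit=NULL, → literal 9266 → 9266
row_key=T92: user_limit=6488 → 6488
row_key=T98: user_limit=NULL, plan_limit=3615 → 3615

590, 9266, 5629, 3166, 128, 3937, 2787, 9266, 6488, 3615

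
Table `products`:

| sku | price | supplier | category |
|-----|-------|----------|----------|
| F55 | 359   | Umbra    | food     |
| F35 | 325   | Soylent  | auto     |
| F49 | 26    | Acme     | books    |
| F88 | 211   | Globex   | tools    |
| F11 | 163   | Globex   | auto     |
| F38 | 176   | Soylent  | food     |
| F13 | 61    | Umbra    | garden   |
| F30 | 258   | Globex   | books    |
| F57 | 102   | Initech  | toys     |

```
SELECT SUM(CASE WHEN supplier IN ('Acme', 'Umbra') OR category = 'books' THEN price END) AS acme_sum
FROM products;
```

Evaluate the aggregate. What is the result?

sku=F55: ✓ → 359
sku=F35: ✗
sku=F49: ✓ → 26
sku=F88: ✗
sku=F11: ✗
sku=F38: ✗
sku=F13: ✓ → 61
sku=F30: ✓ → 258
sku=F57: ✗
acme_sum = 359 + 26 + 61 + 258 = 704

704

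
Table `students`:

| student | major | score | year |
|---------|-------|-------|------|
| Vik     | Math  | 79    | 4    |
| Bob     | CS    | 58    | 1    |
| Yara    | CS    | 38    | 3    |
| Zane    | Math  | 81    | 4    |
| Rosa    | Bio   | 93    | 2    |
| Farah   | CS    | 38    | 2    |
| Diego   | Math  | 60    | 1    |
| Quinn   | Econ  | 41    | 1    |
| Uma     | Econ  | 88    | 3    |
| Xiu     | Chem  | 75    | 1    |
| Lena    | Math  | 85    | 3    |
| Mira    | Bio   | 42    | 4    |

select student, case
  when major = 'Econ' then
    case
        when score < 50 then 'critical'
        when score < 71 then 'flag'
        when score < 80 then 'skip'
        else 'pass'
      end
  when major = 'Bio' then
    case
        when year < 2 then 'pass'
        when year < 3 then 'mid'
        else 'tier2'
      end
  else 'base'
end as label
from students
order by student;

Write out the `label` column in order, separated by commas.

student=Bob: major='CS' → outer ELSE → base
student=Diego: major='Math' → outer ELSE → base
student=Farah: major='CS' → outer ELSE → base
student=Lena: major='Math' → outer ELSE → base
student=Mira: major='Bio' → inner[ELSE] → tier2
student=Quinn: major='Econ' → inner[score < 50] → critical
student=Rosa: major='Bio' → inner[year < 3] → mid
student=Uma: major='Econ' → inner[ELSE] → pass
student=Vik: major='Math' → outer ELSE → base
student=Xiu: major='Chem' → outer ELSE → base
student=Yara: major='CS' → outer ELSE → base
student=Zane: major='Math' → outer ELSE → base

base, base, base, base, tier2, critical, mid, pass, base, base, base, base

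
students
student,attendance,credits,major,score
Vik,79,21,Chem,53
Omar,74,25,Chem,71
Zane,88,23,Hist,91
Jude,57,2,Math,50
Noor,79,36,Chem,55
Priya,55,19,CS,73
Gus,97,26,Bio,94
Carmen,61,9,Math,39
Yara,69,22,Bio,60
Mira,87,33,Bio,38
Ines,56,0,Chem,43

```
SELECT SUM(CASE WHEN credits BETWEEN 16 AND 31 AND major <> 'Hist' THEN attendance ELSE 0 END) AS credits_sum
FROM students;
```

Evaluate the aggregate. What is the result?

student=Vik: ✓ → 79
student=Omar: ✓ → 74
student=Zane: ✗
student=Jude: ✗
student=Noor: ✗
student=Priya: ✓ → 55
student=Gus: ✓ → 97
student=Carmen: ✗
student=Yara: ✓ → 69
student=Mira: ✗
student=Ines: ✗
credits_sum = 79 + 74 + 55 + 97 + 69 = 374

374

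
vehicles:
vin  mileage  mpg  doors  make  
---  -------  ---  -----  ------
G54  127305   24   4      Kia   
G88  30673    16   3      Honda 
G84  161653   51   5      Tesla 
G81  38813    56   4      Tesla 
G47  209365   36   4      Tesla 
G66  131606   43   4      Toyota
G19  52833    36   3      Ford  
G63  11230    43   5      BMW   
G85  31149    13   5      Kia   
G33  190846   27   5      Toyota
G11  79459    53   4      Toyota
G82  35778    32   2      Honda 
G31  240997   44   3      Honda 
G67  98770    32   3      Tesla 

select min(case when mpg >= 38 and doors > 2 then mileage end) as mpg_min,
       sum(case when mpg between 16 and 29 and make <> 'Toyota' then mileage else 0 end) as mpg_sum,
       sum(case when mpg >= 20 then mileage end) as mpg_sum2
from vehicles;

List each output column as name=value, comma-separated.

mpg_min=11230, mpg_sum=157978, mpg_sum2=1378655

[mpg_min: mpg >= 38 and doors > 2]
vin=G54: ✗
vin=G88: ✗
vin=G84: ✓ → 161653
vin=G81: ✓ → 38813
vin=G47: ✗
vin=G66: ✓ → 131606
vin=G19: ✗
vin=G63: ✓ → 11230
vin=G85: ✗
vin=G33: ✗
vin=G11: ✓ → 79459
vin=G82: ✗
vin=G31: ✓ → 240997
vin=G67: ✗
mpg_min = MIN(161653, 38813, 131606, 11230, 79459, 240997) = 11230
—
[mpg_sum: mpg between 16 and 29 and make <> 'Toyota']
vin=G54: ✓ → 127305
vin=G88: ✓ → 30673
vin=G84: ✗
vin=G81: ✗
vin=G47: ✗
vin=G66: ✗
vin=G19: ✗
vin=G63: ✗
vin=G85: ✗
vin=G33: ✗
vin=G11: ✗
vin=G82: ✗
vin=G31: ✗
vin=G67: ✗
mpg_sum = 127305 + 30673 = 157978
—
[mpg_sum2: mpg >= 20]
vin=G54: ✓ → 127305
vin=G88: ✗
vin=G84: ✓ → 161653
vin=G81: ✓ → 38813
vin=G47: ✓ → 209365
vin=G66: ✓ → 131606
vin=G19: ✓ → 52833
vin=G63: ✓ → 11230
vin=G85: ✗
vin=G33: ✓ → 190846
vin=G11: ✓ → 79459
vin=G82: ✓ → 35778
vin=G31: ✓ → 240997
vin=G67: ✓ → 98770
mpg_sum2 = 127305 + 161653 + 38813 + 209365 + 131606 + 52833 + 11230 + 190846 + 79459 + 35778 + 240997 + 98770 = 1378655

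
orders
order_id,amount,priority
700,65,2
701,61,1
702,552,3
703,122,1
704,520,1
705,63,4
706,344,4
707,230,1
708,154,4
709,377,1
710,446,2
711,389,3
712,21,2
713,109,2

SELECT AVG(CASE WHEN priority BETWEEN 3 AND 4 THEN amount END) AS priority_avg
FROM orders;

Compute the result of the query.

order_id=700: ✗
order_id=701: ✗
order_id=702: ✓ → 552
order_id=703: ✗
order_id=704: ✗
order_id=705: ✓ → 63
order_id=706: ✓ → 344
order_id=707: ✗
order_id=708: ✓ → 154
order_id=709: ✗
order_id=710: ✗
order_id=711: ✓ → 389
order_id=712: ✗
order_id=713: ✗
priority_avg = (552 + 63 + 344 + 154 + 389) / 5 = 300.4

300.4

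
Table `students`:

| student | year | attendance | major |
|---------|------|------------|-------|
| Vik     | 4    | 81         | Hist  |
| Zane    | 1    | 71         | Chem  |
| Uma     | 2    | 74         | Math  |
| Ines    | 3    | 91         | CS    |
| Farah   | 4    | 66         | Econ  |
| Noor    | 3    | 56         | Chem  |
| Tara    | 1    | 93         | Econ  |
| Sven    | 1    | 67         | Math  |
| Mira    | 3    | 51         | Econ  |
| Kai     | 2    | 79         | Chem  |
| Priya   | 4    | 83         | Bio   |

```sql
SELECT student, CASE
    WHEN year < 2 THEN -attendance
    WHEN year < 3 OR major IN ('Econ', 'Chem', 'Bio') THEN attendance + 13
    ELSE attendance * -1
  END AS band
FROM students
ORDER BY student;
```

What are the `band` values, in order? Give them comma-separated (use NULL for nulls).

79, -91, 92, 64, 69, 96, -67, -93, 87, -81, -71

student=Farah: year < 3 OR major IN ('Econ', 'Chem', 'Bio') → 79
student=Ines: ELSE → -91
student=Kai: year < 3 OR major IN ('Econ', 'Chem', 'Bio') → 92
student=Mira: year < 3 OR major IN ('Econ', 'Chem', 'Bio') → 64
student=Noor: year < 3 OR major IN ('Econ', 'Chem', 'Bio') → 69
student=Priya: year < 3 OR major IN ('Econ', 'Chem', 'Bio') → 96
student=Sven: year < 2 → -67
student=Tara: year < 2 → -93
student=Uma: year < 3 OR major IN ('Econ', 'Chem', 'Bio') → 87
student=Vik: ELSE → -81
student=Zane: year < 2 → -71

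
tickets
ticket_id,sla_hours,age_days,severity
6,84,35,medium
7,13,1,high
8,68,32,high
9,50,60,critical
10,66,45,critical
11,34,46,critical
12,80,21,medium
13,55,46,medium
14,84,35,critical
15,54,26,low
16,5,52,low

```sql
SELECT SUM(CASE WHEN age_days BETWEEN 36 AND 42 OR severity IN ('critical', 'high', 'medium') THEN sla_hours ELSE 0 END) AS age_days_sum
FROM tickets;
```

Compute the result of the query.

534

ticket_id=6: ✓ → 84
ticket_id=7: ✓ → 13
ticket_id=8: ✓ → 68
ticket_id=9: ✓ → 50
ticket_id=10: ✓ → 66
ticket_id=11: ✓ → 34
ticket_id=12: ✓ → 80
ticket_id=13: ✓ → 55
ticket_id=14: ✓ → 84
ticket_id=15: ✗
ticket_id=16: ✗
age_days_sum = 84 + 13 + 68 + 50 + 66 + 34 + 80 + 55 + 84 = 534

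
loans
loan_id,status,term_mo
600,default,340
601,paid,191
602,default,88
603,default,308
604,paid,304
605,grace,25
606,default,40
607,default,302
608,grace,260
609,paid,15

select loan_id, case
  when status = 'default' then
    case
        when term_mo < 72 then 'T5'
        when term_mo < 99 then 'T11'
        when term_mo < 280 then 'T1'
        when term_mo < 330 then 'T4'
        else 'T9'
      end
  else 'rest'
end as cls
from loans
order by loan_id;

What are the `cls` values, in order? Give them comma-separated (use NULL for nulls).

T9, rest, T11, T4, rest, rest, T5, T4, rest, rest

loan_id=600: status='default' → inner[ELSE] → T9
loan_id=601: status='paid' → outer ELSE → rest
loan_id=602: status='default' → inner[term_mo < 99] → T11
loan_id=603: status='default' → inner[term_mo < 330] → T4
loan_id=604: status='paid' → outer ELSE → rest
loan_id=605: status='grace' → outer ELSE → rest
loan_id=606: status='default' → inner[term_mo < 72] → T5
loan_id=607: status='default' → inner[term_mo < 330] → T4
loan_id=608: status='grace' → outer ELSE → rest
loan_id=609: status='paid' → outer ELSE → rest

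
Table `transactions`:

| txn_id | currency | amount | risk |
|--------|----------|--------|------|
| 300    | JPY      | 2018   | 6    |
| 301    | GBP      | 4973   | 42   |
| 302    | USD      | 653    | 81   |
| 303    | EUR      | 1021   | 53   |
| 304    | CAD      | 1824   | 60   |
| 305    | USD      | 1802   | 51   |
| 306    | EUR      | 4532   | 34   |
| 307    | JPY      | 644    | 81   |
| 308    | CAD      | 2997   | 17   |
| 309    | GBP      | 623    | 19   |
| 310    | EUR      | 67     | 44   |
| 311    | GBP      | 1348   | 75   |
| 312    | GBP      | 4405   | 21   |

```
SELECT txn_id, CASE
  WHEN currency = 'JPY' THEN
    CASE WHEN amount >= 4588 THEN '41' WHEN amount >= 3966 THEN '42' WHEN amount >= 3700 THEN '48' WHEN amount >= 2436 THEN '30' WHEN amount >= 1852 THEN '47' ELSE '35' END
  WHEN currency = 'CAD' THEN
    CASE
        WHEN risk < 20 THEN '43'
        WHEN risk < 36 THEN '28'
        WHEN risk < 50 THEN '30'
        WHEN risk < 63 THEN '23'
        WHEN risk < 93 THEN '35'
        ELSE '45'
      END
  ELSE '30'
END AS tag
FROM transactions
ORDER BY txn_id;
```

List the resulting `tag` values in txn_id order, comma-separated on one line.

txn_id=300: currency='JPY' → inner[amount >= 1852] → 47
txn_id=301: currency='GBP' → outer ELSE → 30
txn_id=302: currency='USD' → outer ELSE → 30
txn_id=303: currency='EUR' → outer ELSE → 30
txn_id=304: currency='CAD' → inner[risk < 63] → 23
txn_id=305: currency='USD' → outer ELSE → 30
txn_id=306: currency='EUR' → outer ELSE → 30
txn_id=307: currency='JPY' → inner[ELSE] → 35
txn_id=308: currency='CAD' → inner[risk < 20] → 43
txn_id=309: currency='GBP' → outer ELSE → 30
txn_id=310: currency='EUR' → outer ELSE → 30
txn_id=311: currency='GBP' → outer ELSE → 30
txn_id=312: currency='GBP' → outer ELSE → 30

47, 30, 30, 30, 23, 30, 30, 35, 43, 30, 30, 30, 30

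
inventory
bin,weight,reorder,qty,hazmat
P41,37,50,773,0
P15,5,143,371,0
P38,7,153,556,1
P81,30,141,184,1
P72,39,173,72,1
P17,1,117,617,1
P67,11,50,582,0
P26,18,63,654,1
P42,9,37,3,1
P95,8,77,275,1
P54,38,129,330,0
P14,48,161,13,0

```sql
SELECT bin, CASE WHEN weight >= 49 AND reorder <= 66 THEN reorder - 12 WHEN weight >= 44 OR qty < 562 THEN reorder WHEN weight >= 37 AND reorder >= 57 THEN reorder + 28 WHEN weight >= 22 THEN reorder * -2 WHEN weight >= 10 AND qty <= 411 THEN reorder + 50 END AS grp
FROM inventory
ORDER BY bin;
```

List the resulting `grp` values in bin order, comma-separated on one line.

bin=P14: weight >= 44 OR qty < 562 → 161
bin=P15: weight >= 44 OR qty < 562 → 143
bin=P17: (no match → NULL) → NULL
bin=P26: (no match → NULL) → NULL
bin=P38: weight >= 44 OR qty < 562 → 153
bin=P41: weight >= 22 → -100
bin=P42: weight >= 44 OR qty < 562 → 37
bin=P54: weight >= 44 OR qty < 562 → 129
bin=P67: (no match → NULL) → NULL
bin=P72: weight >= 44 OR qty < 562 → 173
bin=P81: weight >= 44 OR qty < 562 → 141
bin=P95: weight >= 44 OR qty < 562 → 77

161, 143, NULL, NULL, 153, -100, 37, 129, NULL, 173, 141, 77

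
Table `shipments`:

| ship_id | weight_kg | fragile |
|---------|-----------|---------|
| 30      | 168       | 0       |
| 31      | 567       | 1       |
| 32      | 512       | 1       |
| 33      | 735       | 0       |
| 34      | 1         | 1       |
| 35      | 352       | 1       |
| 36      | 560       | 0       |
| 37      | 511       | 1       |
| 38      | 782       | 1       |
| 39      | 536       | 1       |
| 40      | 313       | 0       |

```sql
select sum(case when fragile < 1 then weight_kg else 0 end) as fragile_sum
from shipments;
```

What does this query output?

1776

ship_id=30: ✓ → 168
ship_id=31: ✗
ship_id=32: ✗
ship_id=33: ✓ → 735
ship_id=34: ✗
ship_id=35: ✗
ship_id=36: ✓ → 560
ship_id=37: ✗
ship_id=38: ✗
ship_id=39: ✗
ship_id=40: ✓ → 313
fragile_sum = 168 + 735 + 560 + 313 = 1776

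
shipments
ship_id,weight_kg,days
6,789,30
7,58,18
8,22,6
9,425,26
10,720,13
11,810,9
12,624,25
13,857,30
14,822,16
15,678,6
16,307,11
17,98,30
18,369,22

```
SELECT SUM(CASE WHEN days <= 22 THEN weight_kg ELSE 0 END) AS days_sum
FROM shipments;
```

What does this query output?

3786

ship_id=6: ✗
ship_id=7: ✓ → 58
ship_id=8: ✓ → 22
ship_id=9: ✗
ship_id=10: ✓ → 720
ship_id=11: ✓ → 810
ship_id=12: ✗
ship_id=13: ✗
ship_id=14: ✓ → 822
ship_id=15: ✓ → 678
ship_id=16: ✓ → 307
ship_id=17: ✗
ship_id=18: ✓ → 369
days_sum = 58 + 22 + 720 + 810 + 822 + 678 + 307 + 369 = 3786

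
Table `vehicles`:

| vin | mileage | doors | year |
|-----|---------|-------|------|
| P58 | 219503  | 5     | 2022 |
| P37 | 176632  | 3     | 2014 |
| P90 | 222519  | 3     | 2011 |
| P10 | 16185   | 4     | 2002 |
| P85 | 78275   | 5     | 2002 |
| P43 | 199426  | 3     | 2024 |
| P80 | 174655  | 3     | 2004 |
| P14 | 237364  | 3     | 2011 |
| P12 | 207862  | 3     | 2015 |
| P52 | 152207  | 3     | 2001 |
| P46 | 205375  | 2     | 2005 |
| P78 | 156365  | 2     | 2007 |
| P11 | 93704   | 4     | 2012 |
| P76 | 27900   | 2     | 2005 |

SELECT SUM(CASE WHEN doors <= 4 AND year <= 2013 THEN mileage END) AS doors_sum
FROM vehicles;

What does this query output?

vin=P58: ✗
vin=P37: ✗
vin=P90: ✓ → 222519
vin=P10: ✓ → 16185
vin=P85: ✗
vin=P43: ✗
vin=P80: ✓ → 174655
vin=P14: ✓ → 237364
vin=P12: ✗
vin=P52: ✓ → 152207
vin=P46: ✓ → 205375
vin=P78: ✓ → 156365
vin=P11: ✓ → 93704
vin=P76: ✓ → 27900
doors_sum = 222519 + 16185 + 174655 + 237364 + 152207 + 205375 + 156365 + 93704 + 27900 = 1286274

1286274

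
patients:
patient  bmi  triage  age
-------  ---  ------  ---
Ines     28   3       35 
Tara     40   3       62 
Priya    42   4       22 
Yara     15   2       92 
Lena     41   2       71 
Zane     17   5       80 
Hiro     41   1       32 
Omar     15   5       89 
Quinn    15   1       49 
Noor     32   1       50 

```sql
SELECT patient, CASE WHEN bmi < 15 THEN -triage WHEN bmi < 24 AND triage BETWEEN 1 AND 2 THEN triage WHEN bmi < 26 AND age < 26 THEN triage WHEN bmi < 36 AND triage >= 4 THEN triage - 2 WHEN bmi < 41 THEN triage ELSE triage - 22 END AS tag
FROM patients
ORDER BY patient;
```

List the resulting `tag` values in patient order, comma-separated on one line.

patient=Hiro: ELSE → -21
patient=Ines: bmi < 41 → 3
patient=Lena: ELSE → -20
patient=Noor: bmi < 41 → 1
patient=Omar: bmi < 36 AND triage >= 4 → 3
patient=Priya: ELSE → -18
patient=Quinn: bmi < 24 AND triage BETWEEN 1 AND 2 → 1
patient=Tara: bmi < 41 → 3
patient=Yara: bmi < 24 AND triage BETWEEN 1 AND 2 → 2
patient=Zane: bmi < 36 AND triage >= 4 → 3

-21, 3, -20, 1, 3, -18, 1, 3, 2, 3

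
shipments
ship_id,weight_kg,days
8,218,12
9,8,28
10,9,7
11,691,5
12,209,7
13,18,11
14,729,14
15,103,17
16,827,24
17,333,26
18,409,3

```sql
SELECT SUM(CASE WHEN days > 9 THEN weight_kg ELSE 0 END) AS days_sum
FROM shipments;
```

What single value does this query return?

ship_id=8: ✓ → 218
ship_id=9: ✓ → 8
ship_id=10: ✗
ship_id=11: ✗
ship_id=12: ✗
ship_id=13: ✓ → 18
ship_id=14: ✓ → 729
ship_id=15: ✓ → 103
ship_id=16: ✓ → 827
ship_id=17: ✓ → 333
ship_id=18: ✗
days_sum = 218 + 8 + 18 + 729 + 103 + 827 + 333 = 2236

2236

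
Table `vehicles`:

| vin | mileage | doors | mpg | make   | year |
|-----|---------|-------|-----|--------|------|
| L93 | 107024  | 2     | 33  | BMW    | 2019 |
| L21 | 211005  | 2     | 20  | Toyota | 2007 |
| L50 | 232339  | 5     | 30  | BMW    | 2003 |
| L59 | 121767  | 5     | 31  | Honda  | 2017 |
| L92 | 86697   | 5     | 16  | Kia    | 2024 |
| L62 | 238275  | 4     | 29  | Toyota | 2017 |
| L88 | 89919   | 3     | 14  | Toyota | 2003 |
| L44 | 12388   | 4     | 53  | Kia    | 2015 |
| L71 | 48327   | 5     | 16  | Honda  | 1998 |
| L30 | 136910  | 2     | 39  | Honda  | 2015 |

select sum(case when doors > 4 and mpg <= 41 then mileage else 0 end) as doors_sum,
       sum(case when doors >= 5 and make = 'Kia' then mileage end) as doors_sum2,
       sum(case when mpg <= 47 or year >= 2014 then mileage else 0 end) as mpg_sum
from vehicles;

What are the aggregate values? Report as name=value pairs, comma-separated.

[doors_sum: doors > 4 and mpg <= 41]
vin=L93: ✗
vin=L21: ✗
vin=L50: ✓ → 232339
vin=L59: ✓ → 121767
vin=L92: ✓ → 86697
vin=L62: ✗
vin=L88: ✗
vin=L44: ✗
vin=L71: ✓ → 48327
vin=L30: ✗
doors_sum = 232339 + 121767 + 86697 + 48327 = 489130
—
[doors_sum2: doors >= 5 and make = 'Kia']
vin=L93: ✗
vin=L21: ✗
vin=L50: ✗
vin=L59: ✗
vin=L92: ✓ → 86697
vin=L62: ✗
vin=L88: ✗
vin=L44: ✗
vin=L71: ✗
vin=L30: ✗
doors_sum2 = 86697
—
[mpg_sum: mpg <= 47 or year >= 2014]
vin=L93: ✓ → 107024
vin=L21: ✓ → 211005
vin=L50: ✓ → 232339
vin=L59: ✓ → 121767
vin=L92: ✓ → 86697
vin=L62: ✓ → 238275
vin=L88: ✓ → 89919
vin=L44: ✓ → 12388
vin=L71: ✓ → 48327
vin=L30: ✓ → 136910
mpg_sum = 107024 + 211005 + 232339 + 121767 + 86697 + 238275 + 89919 + 12388 + 48327 + 136910 = 1284651

doors_sum=489130, doors_sum2=86697, mpg_sum=1284651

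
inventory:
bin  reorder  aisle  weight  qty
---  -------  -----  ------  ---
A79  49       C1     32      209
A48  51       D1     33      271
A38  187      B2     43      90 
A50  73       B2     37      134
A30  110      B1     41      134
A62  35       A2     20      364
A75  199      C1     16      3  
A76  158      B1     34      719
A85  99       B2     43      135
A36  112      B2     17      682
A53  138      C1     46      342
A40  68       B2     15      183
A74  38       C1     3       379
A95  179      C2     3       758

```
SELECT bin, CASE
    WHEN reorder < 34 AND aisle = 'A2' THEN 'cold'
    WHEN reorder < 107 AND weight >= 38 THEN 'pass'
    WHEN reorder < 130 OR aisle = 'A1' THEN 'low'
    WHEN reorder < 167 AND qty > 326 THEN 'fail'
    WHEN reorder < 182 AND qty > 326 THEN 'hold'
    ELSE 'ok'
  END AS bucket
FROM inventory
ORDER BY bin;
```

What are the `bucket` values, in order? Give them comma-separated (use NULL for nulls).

low, low, ok, low, low, low, fail, low, low, ok, fail, low, pass, hold

bin=A30: reorder < 130 OR aisle = 'A1' → low
bin=A36: reorder < 130 OR aisle = 'A1' → low
bin=A38: ELSE → ok
bin=A40: reorder < 130 OR aisle = 'A1' → low
bin=A48: reorder < 130 OR aisle = 'A1' → low
bin=A50: reorder < 130 OR aisle = 'A1' → low
bin=A53: reorder < 167 AND qty > 326 → fail
bin=A62: reorder < 130 OR aisle = 'A1' → low
bin=A74: reorder < 130 OR aisle = 'A1' → low
bin=A75: ELSE → ok
bin=A76: reorder < 167 AND qty > 326 → fail
bin=A79: reorder < 130 OR aisle = 'A1' → low
bin=A85: reorder < 107 AND weight >= 38 → pass
bin=A95: reorder < 182 AND qty > 326 → hold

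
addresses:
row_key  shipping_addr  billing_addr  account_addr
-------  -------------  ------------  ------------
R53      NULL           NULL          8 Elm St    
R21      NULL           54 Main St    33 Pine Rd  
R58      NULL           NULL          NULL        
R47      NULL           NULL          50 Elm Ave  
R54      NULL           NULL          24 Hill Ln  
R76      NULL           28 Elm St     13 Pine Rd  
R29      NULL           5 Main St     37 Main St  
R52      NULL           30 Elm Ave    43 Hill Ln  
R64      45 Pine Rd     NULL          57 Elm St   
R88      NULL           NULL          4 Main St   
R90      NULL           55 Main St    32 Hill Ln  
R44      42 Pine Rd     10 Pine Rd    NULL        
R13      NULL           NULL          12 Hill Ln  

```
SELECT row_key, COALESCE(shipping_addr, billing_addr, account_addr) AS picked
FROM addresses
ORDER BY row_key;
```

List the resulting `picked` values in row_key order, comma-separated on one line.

12 Hill Ln, 54 Main St, 5 Main St, 42 Pine Rd, 50 Elm Ave, 30 Elm Ave, 8 Elm St, 24 Hill Ln, NULL, 45 Pine Rd, 28 Elm St, 4 Main St, 55 Main St

row_key=R13: shipping_addr=NULL, billing_addr=NULL, account_addr=12 Hill Ln → 12 Hill Ln
row_key=R21: shipping_addr=NULL, billing_addr=54 Main St → 54 Main St
row_key=R29: shipping_addr=NULL, billing_addr=5 Main St → 5 Main St
row_key=R44: shipping_addr=42 Pine Rd → 42 Pine Rd
row_key=R47: shipping_addr=NULL, billing_addr=NULL, account_addr=50 Elm Ave → 50 Elm Ave
row_key=R52: shipping_addr=NULL, billing_addr=30 Elm Ave → 30 Elm Ave
row_key=R53: shipping_addr=NULL, billing_addr=NULL, account_addr=8 Elm St → 8 Elm St
row_key=R54: shipping_addr=NULL, billing_addr=NULL, account_addr=24 Hill Ln → 24 Hill Ln
row_key=R58: shipping_addr=NULL, billing_addr=NULL, account_addr=NULL (all NULL) → NULL
row_key=R64: shipping_addr=45 Pine Rd → 45 Pine Rd
row_key=R76: shipping_addr=NULL, billing_addr=28 Elm St → 28 Elm St
row_key=R88: shipping_addr=NULL, billing_addr=NULL, account_addr=4 Main St → 4 Main St
row_key=R90: shipping_addr=NULL, billing_addr=55 Main St → 55 Main St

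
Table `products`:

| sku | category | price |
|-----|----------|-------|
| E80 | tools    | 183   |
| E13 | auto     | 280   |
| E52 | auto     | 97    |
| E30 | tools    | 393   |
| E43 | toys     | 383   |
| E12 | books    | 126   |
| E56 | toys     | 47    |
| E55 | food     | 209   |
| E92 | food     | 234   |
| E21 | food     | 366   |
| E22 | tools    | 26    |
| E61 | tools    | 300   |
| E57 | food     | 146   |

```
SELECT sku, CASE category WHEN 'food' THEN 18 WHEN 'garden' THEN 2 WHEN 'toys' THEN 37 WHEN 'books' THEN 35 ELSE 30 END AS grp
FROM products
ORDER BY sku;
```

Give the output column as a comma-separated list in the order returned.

35, 30, 18, 30, 30, 37, 30, 18, 37, 18, 30, 30, 18

sku=E12: category='books' → 35
sku=E13: ELSE → 30
sku=E21: category='food' → 18
sku=E22: ELSE → 30
sku=E30: ELSE → 30
sku=E43: category='toys' → 37
sku=E52: ELSE → 30
sku=E55: category='food' → 18
sku=E56: category='toys' → 37
sku=E57: category='food' → 18
sku=E61: ELSE → 30
sku=E80: ELSE → 30
sku=E92: category='food' → 18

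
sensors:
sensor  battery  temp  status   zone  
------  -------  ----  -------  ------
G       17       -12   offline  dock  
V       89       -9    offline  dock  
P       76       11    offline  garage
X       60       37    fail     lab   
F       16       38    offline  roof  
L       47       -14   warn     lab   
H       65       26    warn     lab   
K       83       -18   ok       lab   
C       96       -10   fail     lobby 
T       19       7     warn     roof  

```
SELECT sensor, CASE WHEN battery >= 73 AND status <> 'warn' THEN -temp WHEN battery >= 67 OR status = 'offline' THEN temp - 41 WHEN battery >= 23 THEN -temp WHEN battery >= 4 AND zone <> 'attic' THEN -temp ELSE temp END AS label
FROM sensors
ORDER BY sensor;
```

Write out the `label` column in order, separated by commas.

sensor=C: battery >= 73 AND status <> 'warn' → 10
sensor=F: battery >= 67 OR status = 'offline' → -3
sensor=G: battery >= 67 OR status = 'offline' → -53
sensor=H: battery >= 23 → -26
sensor=K: battery >= 73 AND status <> 'warn' → 18
sensor=L: battery >= 23 → 14
sensor=P: battery >= 73 AND status <> 'warn' → -11
sensor=T: battery >= 4 AND zone <> 'attic' → -7
sensor=V: battery >= 73 AND status <> 'warn' → 9
sensor=X: battery >= 23 → -37

10, -3, -53, -26, 18, 14, -11, -7, 9, -37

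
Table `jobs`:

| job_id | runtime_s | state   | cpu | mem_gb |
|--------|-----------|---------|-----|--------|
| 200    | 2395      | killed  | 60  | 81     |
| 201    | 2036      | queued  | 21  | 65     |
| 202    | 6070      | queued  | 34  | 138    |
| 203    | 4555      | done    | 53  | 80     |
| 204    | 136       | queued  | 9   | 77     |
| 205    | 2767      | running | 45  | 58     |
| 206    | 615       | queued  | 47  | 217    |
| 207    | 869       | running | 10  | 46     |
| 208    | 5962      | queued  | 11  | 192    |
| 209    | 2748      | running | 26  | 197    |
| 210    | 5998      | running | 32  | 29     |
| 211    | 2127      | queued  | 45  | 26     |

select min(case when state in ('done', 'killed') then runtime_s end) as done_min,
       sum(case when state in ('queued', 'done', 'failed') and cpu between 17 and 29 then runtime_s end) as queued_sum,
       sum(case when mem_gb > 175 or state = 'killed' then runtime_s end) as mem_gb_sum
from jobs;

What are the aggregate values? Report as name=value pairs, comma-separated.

[done_min: state in ('done', 'killed')]
job_id=200: ✓ → 2395
job_id=201: ✗
job_id=202: ✗
job_id=203: ✓ → 4555
job_id=204: ✗
job_id=205: ✗
job_id=206: ✗
job_id=207: ✗
job_id=208: ✗
job_id=209: ✗
job_id=210: ✗
job_id=211: ✗
done_min = MIN(2395, 4555) = 2395
—
[queued_sum: state in ('queued', 'done', 'failed') and cpu between 17 and 29]
job_id=200: ✗
job_id=201: ✓ → 2036
job_id=202: ✗
job_id=203: ✗
job_id=204: ✗
job_id=205: ✗
job_id=206: ✗
job_id=207: ✗
job_id=208: ✗
job_id=209: ✗
job_id=210: ✗
job_id=211: ✗
queued_sum = 2036
—
[mem_gb_sum: mem_gb > 175 or state = 'killed']
job_id=200: ✓ → 2395
job_id=201: ✗
job_id=202: ✗
job_id=203: ✗
job_id=204: ✗
job_id=205: ✗
job_id=206: ✓ → 615
job_id=207: ✗
job_id=208: ✓ → 5962
job_id=209: ✓ → 2748
job_id=210: ✗
job_id=211: ✗
mem_gb_sum = 2395 + 615 + 5962 + 2748 = 11720

done_min=2395, queued_sum=2036, mem_gb_sum=11720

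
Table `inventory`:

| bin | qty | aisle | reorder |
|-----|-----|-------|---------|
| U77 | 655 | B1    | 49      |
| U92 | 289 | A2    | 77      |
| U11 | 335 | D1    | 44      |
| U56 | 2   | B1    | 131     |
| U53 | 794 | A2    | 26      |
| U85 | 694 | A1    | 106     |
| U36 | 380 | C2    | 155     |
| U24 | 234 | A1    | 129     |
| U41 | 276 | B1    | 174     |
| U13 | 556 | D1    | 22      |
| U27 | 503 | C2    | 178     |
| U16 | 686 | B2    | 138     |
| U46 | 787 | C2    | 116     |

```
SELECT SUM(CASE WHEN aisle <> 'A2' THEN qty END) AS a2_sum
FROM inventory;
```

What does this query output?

5108

bin=U77: ✓ → 655
bin=U92: ✗
bin=U11: ✓ → 335
bin=U56: ✓ → 2
bin=U53: ✗
bin=U85: ✓ → 694
bin=U36: ✓ → 380
bin=U24: ✓ → 234
bin=U41: ✓ → 276
bin=U13: ✓ → 556
bin=U27: ✓ → 503
bin=U16: ✓ → 686
bin=U46: ✓ → 787
a2_sum = 655 + 335 + 2 + 694 + 380 + 234 + 276 + 556 + 503 + 686 + 787 = 5108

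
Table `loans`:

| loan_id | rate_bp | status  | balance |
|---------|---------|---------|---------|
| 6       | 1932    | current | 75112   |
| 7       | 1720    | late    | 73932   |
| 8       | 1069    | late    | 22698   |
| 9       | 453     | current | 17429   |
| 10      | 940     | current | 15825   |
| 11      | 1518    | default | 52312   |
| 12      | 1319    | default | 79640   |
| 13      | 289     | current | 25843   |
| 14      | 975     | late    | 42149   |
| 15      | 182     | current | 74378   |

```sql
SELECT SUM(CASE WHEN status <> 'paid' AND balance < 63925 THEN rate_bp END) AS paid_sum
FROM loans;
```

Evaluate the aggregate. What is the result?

5244

loan_id=6: ✗
loan_id=7: ✗
loan_id=8: ✓ → 1069
loan_id=9: ✓ → 453
loan_id=10: ✓ → 940
loan_id=11: ✓ → 1518
loan_id=12: ✗
loan_id=13: ✓ → 289
loan_id=14: ✓ → 975
loan_id=15: ✗
paid_sum = 1069 + 453 + 940 + 1518 + 289 + 975 = 5244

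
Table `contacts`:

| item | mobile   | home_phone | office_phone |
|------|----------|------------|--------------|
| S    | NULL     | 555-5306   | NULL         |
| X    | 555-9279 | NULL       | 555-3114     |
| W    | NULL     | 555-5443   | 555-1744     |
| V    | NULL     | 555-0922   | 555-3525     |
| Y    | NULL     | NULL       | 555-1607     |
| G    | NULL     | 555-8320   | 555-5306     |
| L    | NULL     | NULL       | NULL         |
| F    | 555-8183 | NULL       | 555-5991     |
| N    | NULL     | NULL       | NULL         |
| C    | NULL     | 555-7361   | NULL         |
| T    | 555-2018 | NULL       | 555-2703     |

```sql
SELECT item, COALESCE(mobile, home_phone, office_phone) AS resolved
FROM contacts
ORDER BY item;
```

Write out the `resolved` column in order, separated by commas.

555-7361, 555-8183, 555-8320, NULL, NULL, 555-5306, 555-2018, 555-0922, 555-5443, 555-9279, 555-1607

item=C: mobile=NULL, home_phone=555-7361 → 555-7361
item=F: mobile=555-8183 → 555-8183
item=G: mobile=NULL, home_phone=555-8320 → 555-8320
item=L: mobile=NULL, home_phone=NULL, office_phone=NULL (all NULL) → NULL
item=N: mobile=NULL, home_phone=NULL, office_phone=NULL (all NULL) → NULL
item=S: mobile=NULL, home_phone=555-5306 → 555-5306
item=T: mobile=555-2018 → 555-2018
item=V: mobile=NULL, home_phone=555-0922 → 555-0922
item=W: mobile=NULL, home_phone=555-5443 → 555-5443
item=X: mobile=555-9279 → 555-9279
item=Y: mobile=NULL, home_phone=NULL, office_phone=555-1607 → 555-1607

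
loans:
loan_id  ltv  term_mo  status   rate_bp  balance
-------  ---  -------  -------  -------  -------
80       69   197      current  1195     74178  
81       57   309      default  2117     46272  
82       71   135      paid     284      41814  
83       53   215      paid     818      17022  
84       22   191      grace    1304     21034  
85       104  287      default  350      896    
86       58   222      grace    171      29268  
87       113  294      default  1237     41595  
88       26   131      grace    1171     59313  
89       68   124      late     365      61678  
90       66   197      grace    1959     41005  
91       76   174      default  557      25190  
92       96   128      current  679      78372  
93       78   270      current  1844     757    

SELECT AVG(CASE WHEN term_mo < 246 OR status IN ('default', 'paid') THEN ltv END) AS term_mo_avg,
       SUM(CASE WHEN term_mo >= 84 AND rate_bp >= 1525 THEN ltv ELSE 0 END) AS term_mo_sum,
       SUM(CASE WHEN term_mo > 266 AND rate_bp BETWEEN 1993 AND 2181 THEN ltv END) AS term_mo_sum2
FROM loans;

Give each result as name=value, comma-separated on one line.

[term_mo_avg: term_mo < 246 OR status IN ('default', 'paid')]
loan_id=80: ✓ → 69
loan_id=81: ✓ → 57
loan_id=82: ✓ → 71
loan_id=83: ✓ → 53
loan_id=84: ✓ → 22
loan_id=85: ✓ → 104
loan_id=86: ✓ → 58
loan_id=87: ✓ → 113
loan_id=88: ✓ → 26
loan_id=89: ✓ → 68
loan_id=90: ✓ → 66
loan_id=91: ✓ → 76
loan_id=92: ✓ → 96
loan_id=93: ✗
term_mo_avg = (69 + 57 + 71 + 53 + 22 + 104 + 58 + 113 + 26 + 68 + 66 + 76 + 96) / 13 = 67.6153846154
—
[term_mo_sum: term_mo >= 84 AND rate_bp >= 1525]
loan_id=80: ✗
loan_id=81: ✓ → 57
loan_id=82: ✗
loan_id=83: ✗
loan_id=84: ✗
loan_id=85: ✗
loan_id=86: ✗
loan_id=87: ✗
loan_id=88: ✗
loan_id=89: ✗
loan_id=90: ✓ → 66
loan_id=91: ✗
loan_id=92: ✗
loan_id=93: ✓ → 78
term_mo_sum = 57 + 66 + 78 = 201
—
[term_mo_sum2: term_mo > 266 AND rate_bp BETWEEN 1993 AND 2181]
loan_id=80: ✗
loan_id=81: ✓ → 57
loan_id=82: ✗
loan_id=83: ✗
loan_id=84: ✗
loan_id=85: ✗
loan_id=86: ✗
loan_id=87: ✗
loan_id=88: ✗
loan_id=89: ✗
loan_id=90: ✗
loan_id=91: ✗
loan_id=92: ✗
loan_id=93: ✗
term_mo_sum2 = 57

term_mo_avg=67.6153846154, term_mo_sum=201, term_mo_sum2=57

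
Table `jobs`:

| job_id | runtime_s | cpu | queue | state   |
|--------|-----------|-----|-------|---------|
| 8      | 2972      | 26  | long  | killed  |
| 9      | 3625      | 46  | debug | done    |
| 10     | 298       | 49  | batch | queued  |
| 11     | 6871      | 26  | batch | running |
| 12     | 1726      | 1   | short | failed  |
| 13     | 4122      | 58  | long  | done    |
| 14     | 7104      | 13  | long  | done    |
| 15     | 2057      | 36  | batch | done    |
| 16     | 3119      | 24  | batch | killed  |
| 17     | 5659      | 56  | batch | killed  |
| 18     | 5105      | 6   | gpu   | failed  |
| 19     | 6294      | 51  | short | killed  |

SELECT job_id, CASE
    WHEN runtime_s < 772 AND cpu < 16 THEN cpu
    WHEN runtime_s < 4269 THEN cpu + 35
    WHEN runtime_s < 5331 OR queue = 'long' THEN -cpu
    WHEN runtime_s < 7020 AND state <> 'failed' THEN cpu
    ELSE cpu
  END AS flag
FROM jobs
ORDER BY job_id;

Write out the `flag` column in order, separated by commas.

job_id=8: runtime_s < 4269 → 61
job_id=9: runtime_s < 4269 → 81
job_id=10: runtime_s < 4269 → 84
job_id=11: runtime_s < 7020 AND state <> 'failed' → 26
job_id=12: runtime_s < 4269 → 36
job_id=13: runtime_s < 4269 → 93
job_id=14: runtime_s < 5331 OR queue = 'long' → -13
job_id=15: runtime_s < 4269 → 71
job_id=16: runtime_s < 4269 → 59
job_id=17: runtime_s < 7020 AND state <> 'failed' → 56
job_id=18: runtime_s < 5331 OR queue = 'long' → -6
job_id=19: runtime_s < 7020 AND state <> 'failed' → 51

61, 81, 84, 26, 36, 93, -13, 71, 59, 56, -6, 51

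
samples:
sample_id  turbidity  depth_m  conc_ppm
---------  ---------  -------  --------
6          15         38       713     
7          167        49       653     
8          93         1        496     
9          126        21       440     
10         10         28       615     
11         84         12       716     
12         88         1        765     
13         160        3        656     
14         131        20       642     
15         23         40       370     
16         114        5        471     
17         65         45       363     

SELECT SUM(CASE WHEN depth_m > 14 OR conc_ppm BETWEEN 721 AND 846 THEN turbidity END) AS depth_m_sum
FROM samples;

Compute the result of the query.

sample_id=6: ✓ → 15
sample_id=7: ✓ → 167
sample_id=8: ✗
sample_id=9: ✓ → 126
sample_id=10: ✓ → 10
sample_id=11: ✗
sample_id=12: ✓ → 88
sample_id=13: ✗
sample_id=14: ✓ → 131
sample_id=15: ✓ → 23
sample_id=16: ✗
sample_id=17: ✓ → 65
depth_m_sum = 15 + 167 + 126 + 10 + 88 + 131 + 23 + 65 = 625

625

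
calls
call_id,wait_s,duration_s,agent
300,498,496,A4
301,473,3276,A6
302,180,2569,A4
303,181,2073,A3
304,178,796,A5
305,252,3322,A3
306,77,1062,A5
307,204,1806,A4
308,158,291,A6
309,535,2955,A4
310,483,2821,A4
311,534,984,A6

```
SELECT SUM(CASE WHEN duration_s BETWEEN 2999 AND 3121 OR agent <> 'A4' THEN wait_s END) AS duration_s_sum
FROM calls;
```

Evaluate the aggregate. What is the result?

1853

call_id=300: ✗
call_id=301: ✓ → 473
call_id=302: ✗
call_id=303: ✓ → 181
call_id=304: ✓ → 178
call_id=305: ✓ → 252
call_id=306: ✓ → 77
call_id=307: ✗
call_id=308: ✓ → 158
call_id=309: ✗
call_id=310: ✗
call_id=311: ✓ → 534
duration_s_sum = 473 + 181 + 178 + 252 + 77 + 158 + 534 = 1853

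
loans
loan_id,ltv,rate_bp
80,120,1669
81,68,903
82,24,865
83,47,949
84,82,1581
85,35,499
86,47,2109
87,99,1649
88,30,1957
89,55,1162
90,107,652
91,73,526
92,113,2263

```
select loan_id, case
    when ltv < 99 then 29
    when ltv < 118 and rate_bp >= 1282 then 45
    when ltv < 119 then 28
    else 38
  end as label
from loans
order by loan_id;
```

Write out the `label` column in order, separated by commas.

loan_id=80: ELSE → 38
loan_id=81: ltv < 99 → 29
loan_id=82: ltv < 99 → 29
loan_id=83: ltv < 99 → 29
loan_id=84: ltv < 99 → 29
loan_id=85: ltv < 99 → 29
loan_id=86: ltv < 99 → 29
loan_id=87: ltv < 118 and rate_bp >= 1282 → 45
loan_id=88: ltv < 99 → 29
loan_id=89: ltv < 99 → 29
loan_id=90: ltv < 119 → 28
loan_id=91: ltv < 99 → 29
loan_id=92: ltv < 118 and rate_bp >= 1282 → 45

38, 29, 29, 29, 29, 29, 29, 45, 29, 29, 28, 29, 45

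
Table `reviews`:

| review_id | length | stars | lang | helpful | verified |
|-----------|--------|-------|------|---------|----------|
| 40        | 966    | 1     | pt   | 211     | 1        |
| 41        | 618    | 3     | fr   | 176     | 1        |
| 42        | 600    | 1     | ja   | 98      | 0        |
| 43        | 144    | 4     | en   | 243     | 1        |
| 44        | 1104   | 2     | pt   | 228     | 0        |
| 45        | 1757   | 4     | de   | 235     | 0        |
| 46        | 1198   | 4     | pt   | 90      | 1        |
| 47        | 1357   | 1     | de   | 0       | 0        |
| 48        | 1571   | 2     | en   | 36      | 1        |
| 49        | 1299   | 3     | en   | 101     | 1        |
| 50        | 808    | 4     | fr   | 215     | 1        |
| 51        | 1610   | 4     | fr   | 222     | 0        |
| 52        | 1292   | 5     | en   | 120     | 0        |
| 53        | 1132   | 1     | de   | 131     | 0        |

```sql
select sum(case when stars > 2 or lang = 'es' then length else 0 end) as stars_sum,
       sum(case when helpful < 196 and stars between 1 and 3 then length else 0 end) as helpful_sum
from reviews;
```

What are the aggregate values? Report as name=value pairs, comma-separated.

stars_sum=8726, helpful_sum=6577

[stars_sum: stars > 2 or lang = 'es']
review_id=40: ✗
review_id=41: ✓ → 618
review_id=42: ✗
review_id=43: ✓ → 144
review_id=44: ✗
review_id=45: ✓ → 1757
review_id=46: ✓ → 1198
review_id=47: ✗
review_id=48: ✗
review_id=49: ✓ → 1299
review_id=50: ✓ → 808
review_id=51: ✓ → 1610
review_id=52: ✓ → 1292
review_id=53: ✗
stars_sum = 618 + 144 + 1757 + 1198 + 1299 + 808 + 1610 + 1292 = 8726
—
[helpful_sum: helpful < 196 and stars between 1 and 3]
review_id=40: ✗
review_id=41: ✓ → 618
review_id=42: ✓ → 600
review_id=43: ✗
review_id=44: ✗
review_id=45: ✗
review_id=46: ✗
review_id=47: ✓ → 1357
review_id=48: ✓ → 1571
review_id=49: ✓ → 1299
review_id=50: ✗
review_id=51: ✗
review_id=52: ✗
review_id=53: ✓ → 1132
helpful_sum = 618 + 600 + 1357 + 1571 + 1299 + 1132 = 6577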